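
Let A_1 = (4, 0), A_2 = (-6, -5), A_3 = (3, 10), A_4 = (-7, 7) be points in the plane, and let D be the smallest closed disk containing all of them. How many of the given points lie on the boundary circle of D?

By Welzl's lemma the MEC is supported by two points (diametrically opposite) or three points (on a circumcircle).
The farthest pair is A_2–A_3 with squared distance 306. The circle on this segment as diameter has centre (-1.5, 2.5) and r² = 306/4 = 76.5.
Check A_1: distance² to centre = 36.5 ≤ 76.5, so it lies inside.
All remaining points lie in this disk, and no smaller disk contains both endpoints, so this is the minimum enclosing circle.
The points at distance exactly r from the centre are A_2, A_3 — 2 points.

2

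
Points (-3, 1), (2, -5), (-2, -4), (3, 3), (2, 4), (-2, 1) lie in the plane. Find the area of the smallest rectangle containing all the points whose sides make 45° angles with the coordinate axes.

In coordinates u = x + y, v = x − y the rectangle is axis-aligned; the map (x,y)→(u,v) scales areas by 2.
u-values: -2, -3, -6, 6, 6, -1; range = 6 − (-6) = 12.
v-values: -4, 7, 2, 0, -2, -3; range = 7 − (-4) = 11.
Area = (12 × 11) / 2 = 66.

66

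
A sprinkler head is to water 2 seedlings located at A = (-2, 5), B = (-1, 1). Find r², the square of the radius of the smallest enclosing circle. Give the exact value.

4.25

The smallest circle enclosing two points has them as diameter endpoints.
Centre = midpoint = (-1.5, 3); r² = |AB|²/4 = 17/4 = 4.25.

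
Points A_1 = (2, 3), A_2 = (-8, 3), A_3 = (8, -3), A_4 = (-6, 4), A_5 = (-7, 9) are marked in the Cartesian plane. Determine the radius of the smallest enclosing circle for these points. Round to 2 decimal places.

9.60

A smallest enclosing disk is always determined by at most three of the input points on its boundary.
The farthest pair is A_3–A_5 with squared distance 369. The circle on this segment as diameter has centre (0.5, 3) and r² = 369/4 = 92.25.
Check A_1: distance² to centre = 2.25 ≤ 92.25, so it lies inside.
All remaining points lie in this disk, and no smaller disk contains both endpoints, so this is the minimum enclosing circle.
r = √(92.25) ≈ 9.60.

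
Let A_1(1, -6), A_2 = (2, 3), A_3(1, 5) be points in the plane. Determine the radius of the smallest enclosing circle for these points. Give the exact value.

5.5

Side lengths²: A_1A_2² = 82, A_1A_3² = 121, A_2A_3² = 5.
Since A_1A_3² = 121 ≥ 82 + 5 = 87, the angle opposite A_1A_3 is not acute, so the smallest enclosing circle has A_1A_3 as diameter.
Centre = midpoint of A_1A_3 = (1, -0.5), r² = 121/4 = 30.25.
r = √(30.25) = 5.5.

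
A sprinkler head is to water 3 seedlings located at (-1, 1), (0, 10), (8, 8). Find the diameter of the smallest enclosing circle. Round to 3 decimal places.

11.505

Call the three points A, B, C in the order given.
Side lengths²: AB² = 82, AC² = 130, BC² = 68.
Since AC² = 130 < 82 + 68 = 150, the triangle is acute, so the smallest enclosing circle is the circumcircle.
Circumcentre = (112/37, 189/37), r² = 45305/1369.
Diameter = 2r = 2√(45305/1369) ≈ 11.505.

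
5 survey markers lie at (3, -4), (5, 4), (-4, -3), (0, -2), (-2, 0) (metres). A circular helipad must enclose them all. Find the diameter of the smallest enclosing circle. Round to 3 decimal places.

By Welzl's lemma the MEC is supported by two points (diametrically opposite) or three points (on a circumcircle).
The farthest pair is (5, 4)–(-4, -3) with squared distance 130. The circle on this segment as diameter has centre (0.5, 0.5) and r² = 130/4 = 32.5.
Check (3, -4): distance² to centre = 26.5 ≤ 32.5, so it lies inside.
All remaining points lie in this disk, and no smaller disk contains both endpoints, so this is the minimum enclosing circle.
Diameter = 2r = 2√(32.5) ≈ 11.402.

11.402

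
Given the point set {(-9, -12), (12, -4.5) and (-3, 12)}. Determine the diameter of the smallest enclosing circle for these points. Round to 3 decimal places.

26.800

Call the three points A, B, C in the order given.
Side lengths²: AB² = 497.25, AC² = 612, BC² = 497.25.
Since AC² = 612 < 497.25 + 497.25 = 994.5, the triangle is acute, so the smallest enclosing circle is the circumcircle.
Circumcentre = (-1, -1.25), r² = 179.5625.
Diameter = 2r = 2√(179.5625) ≈ 26.800.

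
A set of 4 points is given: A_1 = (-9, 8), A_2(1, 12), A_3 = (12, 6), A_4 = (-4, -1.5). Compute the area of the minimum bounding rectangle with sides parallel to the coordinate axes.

283.5

x ranges over [-9, 12], width 21.
y ranges over [-1.5, 12], height 13.5.
Area = 21 × 13.5 = 283.5.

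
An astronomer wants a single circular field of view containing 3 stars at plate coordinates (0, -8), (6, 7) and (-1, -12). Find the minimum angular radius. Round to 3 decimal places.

Call the three points A, B, C in the order given.
Side lengths²: AB² = 261, AC² = 17, BC² = 410.
Since BC² = 410 ≥ 261 + 17 = 278, the angle opposite BC is not acute, so the smallest enclosing circle has BC as diameter.
Centre = midpoint of BC = (2.5, -2.5), r² = 410/4 = 102.5.
r = √(102.5) ≈ 10.124.

10.124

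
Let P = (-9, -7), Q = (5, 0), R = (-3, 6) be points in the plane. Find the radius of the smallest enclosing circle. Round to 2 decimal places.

8.00

Side lengths²: PQ² = 245, PR² = 205, QR² = 100.
Since PQ² = 245 < 205 + 100 = 305, the triangle is acute, so the smallest enclosing circle is the circumcircle.
Circumcentre = (-2.75, -2), r² = 64.0625.
r = √(64.0625) ≈ 8.00.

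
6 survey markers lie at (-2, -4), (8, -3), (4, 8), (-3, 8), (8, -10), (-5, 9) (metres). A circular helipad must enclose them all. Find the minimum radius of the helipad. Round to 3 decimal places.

A smallest enclosing disk is always determined by at most three of the input points on its boundary.
The farthest pair is (8, -10)–(-5, 9) with squared distance 530. The circle on this segment as diameter has centre (1.5, -0.5) and r² = 530/4 = 132.5.
Check (-2, -4): distance² to centre = 24.5 ≤ 132.5, so it lies inside.
All remaining points lie in this disk, and no smaller disk contains both endpoints, so this is the minimum enclosing circle.
r = √(132.5) ≈ 11.511.

11.511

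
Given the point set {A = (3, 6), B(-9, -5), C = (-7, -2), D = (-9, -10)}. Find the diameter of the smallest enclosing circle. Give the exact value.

The minimum enclosing circle of a finite set is fixed by two of the points (as a diameter) or three (as a circumcircle).
The farthest pair is A–D with squared distance 400. The circle on this segment as diameter has centre (-3, -2) and r² = 400/4 = 100.
Check B: distance² to centre = 45 ≤ 100, so it lies inside.
All remaining points lie in this disk, and no smaller disk contains both endpoints, so this is the minimum enclosing circle.
Diameter = 2r = 2√100 = 20.

20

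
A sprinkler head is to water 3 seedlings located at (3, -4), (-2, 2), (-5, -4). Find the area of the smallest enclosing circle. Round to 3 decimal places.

Call the three points A, B, C in the order given.
Side lengths²: AB² = 61, AC² = 64, BC² = 45.
Since AC² = 64 < 61 + 45 = 106, the triangle is acute, so the smallest enclosing circle is the circumcircle.
Circumcentre = (-1, -2.25), r² = 19.0625.
Area = π·r² = π·19.0625 ≈ 59.887.

59.887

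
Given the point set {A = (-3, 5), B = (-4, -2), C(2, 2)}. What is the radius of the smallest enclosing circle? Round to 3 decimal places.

Side lengths²: AB² = 50, AC² = 34, BC² = 52.
Since BC² = 52 < 50 + 34 = 84, the triangle is acute, so the smallest enclosing circle is the circumcircle.
Circumcentre = (-35/19, 24/19), r² = 5525/361.
r = √(5525/361) ≈ 3.912.

3.912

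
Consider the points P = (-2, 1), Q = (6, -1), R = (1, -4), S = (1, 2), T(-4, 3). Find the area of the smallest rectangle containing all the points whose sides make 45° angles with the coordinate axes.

56

In coordinates u = x + y, v = x − y the rectangle is axis-aligned; the map (x,y)→(u,v) scales areas by 2.
u-values: -1, 5, -3, 3, -1; range = 5 − (-3) = 8.
v-values: -3, 7, 5, -1, -7; range = 7 − (-7) = 14.
Area = (8 × 14) / 2 = 56.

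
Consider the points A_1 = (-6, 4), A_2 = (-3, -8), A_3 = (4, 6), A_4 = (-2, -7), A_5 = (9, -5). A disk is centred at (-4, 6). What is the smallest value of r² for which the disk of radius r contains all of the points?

The required radius is the distance from (-4, 6) to the farthest point.
Squared distances: 8, 197, 64, 173, 290.
Maximum is 290, attained at A_5.

290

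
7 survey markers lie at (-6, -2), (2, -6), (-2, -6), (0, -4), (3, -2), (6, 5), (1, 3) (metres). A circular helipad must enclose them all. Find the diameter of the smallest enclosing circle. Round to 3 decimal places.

By Welzl's lemma the MEC is supported by two points (diametrically opposite) or three points (on a circumcircle).
The minimum enclosing circle is determined by three boundary points: (-6, -2), (-2, -6), (6, 5).
Their circumcentre is (21/38, 21/38) with r² = 35705/722.
The farthest remaining point (2, -6) is at distance² 32513/722 ≤ 35705/722.
Diameter = 2r = 2√(35705/722) ≈ 14.065.

14.065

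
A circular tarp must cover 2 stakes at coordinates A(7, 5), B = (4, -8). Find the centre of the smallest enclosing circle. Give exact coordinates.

(5.5, -1.5)

The smallest circle enclosing two points has them as diameter endpoints.
Centre = midpoint = (5.5, -1.5); r² = |AB|²/4 = 178/4 = 44.5.
Centre = (5.5, -1.5).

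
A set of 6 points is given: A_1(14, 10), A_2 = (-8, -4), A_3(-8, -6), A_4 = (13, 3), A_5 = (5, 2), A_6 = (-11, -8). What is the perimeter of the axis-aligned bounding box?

Width = max x − min x = 14 − (-11) = 25.
Height = max y − min y = 10 − (-8) = 18.
Perimeter = 2(25 + 18) = 86.

86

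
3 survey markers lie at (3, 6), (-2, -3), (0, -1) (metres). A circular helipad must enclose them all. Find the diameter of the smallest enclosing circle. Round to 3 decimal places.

10.296

Call the three points A, B, C in the order given.
Side lengths²: AB² = 106, AC² = 58, BC² = 8.
Since AB² = 106 ≥ 58 + 8 = 66, the angle opposite AB is not acute, so the smallest enclosing circle has AB as diameter.
Centre = midpoint of AB = (0.5, 1.5), r² = 106/4 = 26.5.
Diameter = 2r = 2√(26.5) ≈ 10.296.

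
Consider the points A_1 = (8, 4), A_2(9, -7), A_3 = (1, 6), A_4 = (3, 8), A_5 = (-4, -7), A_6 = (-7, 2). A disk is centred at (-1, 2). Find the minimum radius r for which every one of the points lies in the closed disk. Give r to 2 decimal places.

The required radius is the distance from (-1, 2) to the farthest point.
Squared distances: 85, 181, 20, 52, 90, 36.
Maximum is 181, attained at A_2.
r = √181 ≈ 13.45.

13.45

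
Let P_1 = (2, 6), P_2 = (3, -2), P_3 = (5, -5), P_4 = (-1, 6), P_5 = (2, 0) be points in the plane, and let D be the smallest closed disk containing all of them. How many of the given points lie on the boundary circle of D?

2

A smallest enclosing disk is always determined by at most three of the input points on its boundary.
The farthest pair is P_3–P_4 with squared distance 157. The circle on this segment as diameter has centre (2, 0.5) and r² = 157/4 = 39.25.
Check P_1: distance² to centre = 30.25 ≤ 39.25, so it lies inside.
All remaining points lie in this disk, and no smaller disk contains both endpoints, so this is the minimum enclosing circle.
The points at distance exactly r from the centre are P_3, P_4 — 2 points.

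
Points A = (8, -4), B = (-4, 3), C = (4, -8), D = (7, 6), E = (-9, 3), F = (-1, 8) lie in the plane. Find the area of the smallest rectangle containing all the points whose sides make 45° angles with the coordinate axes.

228

In coordinates u = x + y, v = x − y the rectangle is axis-aligned; the map (x,y)→(u,v) scales areas by 2.
u-values: 4, -1, -4, 13, -6, 7; range = 13 − (-6) = 19.
v-values: 12, -7, 12, 1, -12, -9; range = 12 − (-12) = 24.
Area = (19 × 24) / 2 = 228.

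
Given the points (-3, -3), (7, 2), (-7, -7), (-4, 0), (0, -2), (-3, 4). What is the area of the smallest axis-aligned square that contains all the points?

196

The bounding box has width 14 and height 11.
An axis-aligned square enclosing the set must have side ≥ max(width, height).
So the minimum side is max(14, 11) = 14.
Area = 14² = 196.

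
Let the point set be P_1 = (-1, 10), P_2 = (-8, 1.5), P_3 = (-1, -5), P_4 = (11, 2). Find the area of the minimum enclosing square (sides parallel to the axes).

361

The bounding box has width 19 and height 15.
An axis-aligned square enclosing the set must have side ≥ max(width, height).
So the minimum side is max(19, 15) = 19.
Area = 19² = 361.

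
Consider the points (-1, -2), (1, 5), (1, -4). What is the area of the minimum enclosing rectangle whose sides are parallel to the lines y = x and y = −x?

40.5

In coordinates u = x + y, v = x − y the rectangle is axis-aligned; the map (x,y)→(u,v) scales areas by 2.
u-values: -3, 6, -3; range = 6 − (-3) = 9.
v-values: 1, -4, 5; range = 5 − (-4) = 9.
Area = (9 × 9) / 2 = 40.5.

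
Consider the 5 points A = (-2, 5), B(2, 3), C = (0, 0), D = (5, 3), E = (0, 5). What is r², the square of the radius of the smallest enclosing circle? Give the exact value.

By Welzl's lemma the MEC is supported by two points (diametrically opposite) or three points (on a circumcircle).
The minimum enclosing circle is determined by three boundary points: A, C, D.
Their circumcentre is (83/62, 213/62) with r² = 26129/1922.
The farthest remaining point E is at distance² 8149/1922 ≤ 26129/1922.

26129/1922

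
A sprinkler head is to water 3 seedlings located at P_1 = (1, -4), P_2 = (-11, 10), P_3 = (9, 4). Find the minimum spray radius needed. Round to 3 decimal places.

Side lengths²: P_1P_2² = 340, P_1P_3² = 128, P_2P_3² = 436.
Since P_2P_3² = 436 < 340 + 128 = 468, the triangle is acute, so the smallest enclosing circle is the circumcircle.
Circumcentre = (-16/13, 81/13), r² = 18530/169.
r = √(18530/169) ≈ 10.471.

10.471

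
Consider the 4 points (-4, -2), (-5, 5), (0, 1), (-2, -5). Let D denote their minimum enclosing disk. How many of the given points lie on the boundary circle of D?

2

By Welzl's lemma the MEC is supported by two points (diametrically opposite) or three points (on a circumcircle).
The farthest pair is (-5, 5)–(-2, -5) with squared distance 109. The circle on this segment as diameter has centre (-3.5, 0) and r² = 109/4 = 27.25.
Check (-4, -2): distance² to centre = 4.25 ≤ 27.25, so it lies inside.
All remaining points lie in this disk, and no smaller disk contains both endpoints, so this is the minimum enclosing circle.
The points at distance exactly r from the centre are (-5, 5), (-2, -5) — 2 points.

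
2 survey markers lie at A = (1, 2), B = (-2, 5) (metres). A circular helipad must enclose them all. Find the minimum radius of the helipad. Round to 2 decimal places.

The smallest circle enclosing two points has them as diameter endpoints.
Centre = midpoint = (-0.5, 3.5); r² = |AB|²/4 = 18/4 = 4.5.
r = √(4.5) ≈ 2.12.

2.12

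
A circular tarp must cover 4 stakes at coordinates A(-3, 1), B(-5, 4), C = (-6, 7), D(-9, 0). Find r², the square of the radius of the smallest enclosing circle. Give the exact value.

A smallest enclosing disk is always determined by at most three of the input points on its boundary.
The minimum enclosing circle is determined by three boundary points: A, C, D.
Their circumcentre is (-167/26, 79/26) with r² = 5365/338.
The farthest remaining point B is at distance² 997/338 ≤ 5365/338.

5365/338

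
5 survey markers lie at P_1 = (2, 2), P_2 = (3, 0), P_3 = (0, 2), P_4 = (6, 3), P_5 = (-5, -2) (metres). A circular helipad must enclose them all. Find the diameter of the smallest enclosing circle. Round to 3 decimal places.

12.083

By Welzl's lemma the MEC is supported by two points (diametrically opposite) or three points (on a circumcircle).
The farthest pair is P_4–P_5 with squared distance 146. The circle on this segment as diameter has centre (0.5, 0.5) and r² = 146/4 = 36.5.
Check P_1: distance² to centre = 4.5 ≤ 36.5, so it lies inside.
All remaining points lie in this disk, and no smaller disk contains both endpoints, so this is the minimum enclosing circle.
Diameter = 2r = 2√(36.5) ≈ 12.083.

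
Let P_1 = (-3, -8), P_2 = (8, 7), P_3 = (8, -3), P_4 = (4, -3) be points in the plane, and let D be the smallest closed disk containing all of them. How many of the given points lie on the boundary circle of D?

A smallest enclosing disk is always determined by at most three of the input points on its boundary.
The farthest pair is P_1–P_2 with squared distance 346. The circle on this segment as diameter has centre (2.5, -0.5) and r² = 346/4 = 86.5.
Check P_3: distance² to centre = 36.5 ≤ 86.5, so it lies inside.
All remaining points lie in this disk, and no smaller disk contains both endpoints, so this is the minimum enclosing circle.
The points at distance exactly r from the centre are P_1, P_2 — 2 points.

2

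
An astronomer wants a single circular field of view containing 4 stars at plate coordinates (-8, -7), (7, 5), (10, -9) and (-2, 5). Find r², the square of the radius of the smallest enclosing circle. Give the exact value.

The minimum enclosing circle is determined by three boundary points: (-8, -7), (7, 5), (10, -9).
Their circumcentre is (1.5, -3.5) with r² = 102.5.
The farthest remaining point (-2, 5) is at distance² 84.5 ≤ 102.5.

102.5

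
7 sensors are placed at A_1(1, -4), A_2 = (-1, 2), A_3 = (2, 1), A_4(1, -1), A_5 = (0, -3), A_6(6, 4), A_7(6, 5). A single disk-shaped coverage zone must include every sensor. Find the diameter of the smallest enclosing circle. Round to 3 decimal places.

The minimum enclosing circle of a finite set is fixed by two of the points (as a diameter) or three (as a circumcircle).
The farthest pair is A_1–A_7 with squared distance 106. The circle on this segment as diameter has centre (3.5, 0.5) and r² = 106/4 = 26.5.
Check A_2: distance² to centre = 22.5 ≤ 26.5, so it lies inside.
All remaining points lie in this disk, and no smaller disk contains both endpoints, so this is the minimum enclosing circle.
Diameter = 2r = 2√(26.5) ≈ 10.296.

10.296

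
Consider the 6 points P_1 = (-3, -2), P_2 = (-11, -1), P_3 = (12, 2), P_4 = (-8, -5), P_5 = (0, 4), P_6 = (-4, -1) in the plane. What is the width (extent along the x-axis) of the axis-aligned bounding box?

23

max x = 12, min x = -11, so width = 23.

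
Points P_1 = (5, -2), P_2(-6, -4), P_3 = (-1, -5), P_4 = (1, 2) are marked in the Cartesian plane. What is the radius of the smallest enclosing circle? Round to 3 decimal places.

5.590

A smallest enclosing disk is always determined by at most three of the input points on its boundary.
The farthest pair is P_1–P_2 with squared distance 125. The circle on this segment as diameter has centre (-0.5, -3) and r² = 125/4 = 31.25.
Check P_3: distance² to centre = 4.25 ≤ 31.25, so it lies inside.
All remaining points lie in this disk, and no smaller disk contains both endpoints, so this is the minimum enclosing circle.
r = √(31.25) ≈ 5.590.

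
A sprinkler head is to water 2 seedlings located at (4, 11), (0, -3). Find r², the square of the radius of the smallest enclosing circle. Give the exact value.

The smallest circle enclosing two points has them as diameter endpoints.
Centre = midpoint = (2, 4); r² = |(4, 11)−(0, -3)|²/4 = 212/4 = 53.

53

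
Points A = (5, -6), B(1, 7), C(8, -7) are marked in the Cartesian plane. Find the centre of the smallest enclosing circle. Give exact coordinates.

Side lengths²: AB² = 185, AC² = 10, BC² = 245.
Since BC² = 245 ≥ 185 + 10 = 195, the angle opposite BC is not acute, so the smallest enclosing circle has BC as diameter.
Centre = midpoint of BC = (4.5, 0), r² = 245/4 = 61.25.
Centre = (4.5, 0).

(4.5, 0)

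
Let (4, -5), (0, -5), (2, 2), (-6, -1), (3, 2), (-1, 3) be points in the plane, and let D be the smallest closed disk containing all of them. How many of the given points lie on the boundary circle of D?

3

The minimum enclosing circle is determined by three boundary points: (4, -5), (-6, -1), (3, 2).
Their circumcentre is (-7/11, -23/11) with r² = 3625/121.
The farthest remaining point (-1, 3) is at distance² 3152/121 ≤ 3625/121.
The points at distance exactly r from the centre are (4, -5), (-6, -1), (3, 2) — 3 points.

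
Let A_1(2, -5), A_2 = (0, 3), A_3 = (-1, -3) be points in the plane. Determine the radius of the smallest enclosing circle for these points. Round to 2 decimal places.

Side lengths²: A_1A_2² = 68, A_1A_3² = 13, A_2A_3² = 37.
Since A_1A_2² = 68 ≥ 37 + 13 = 50, the angle opposite A_1A_2 is not acute, so the smallest enclosing circle has A_1A_2 as diameter.
Centre = midpoint of A_1A_2 = (1, -1), r² = 68/4 = 17.
r = √17 ≈ 4.12.

4.12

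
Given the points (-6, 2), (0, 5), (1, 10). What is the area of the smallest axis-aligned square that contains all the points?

The bounding box has width 7 and height 8.
An axis-aligned square enclosing the set must have side ≥ max(width, height).
So the minimum side is max(7, 8) = 8.
Area = 8² = 64.

64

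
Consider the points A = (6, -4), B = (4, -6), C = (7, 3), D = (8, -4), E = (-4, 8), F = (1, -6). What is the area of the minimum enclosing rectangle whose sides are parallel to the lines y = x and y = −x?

180

In coordinates u = x + y, v = x − y the rectangle is axis-aligned; the map (x,y)→(u,v) scales areas by 2.
u-values: 2, -2, 10, 4, 4, -5; range = 10 − (-5) = 15.
v-values: 10, 10, 4, 12, -12, 7; range = 12 − (-12) = 24.
Area = (15 × 24) / 2 = 180.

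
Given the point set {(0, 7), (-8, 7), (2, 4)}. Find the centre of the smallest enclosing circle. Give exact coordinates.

(-3, 5.5)

Call the three points A, B, C in the order given.
Side lengths²: AB² = 64, AC² = 13, BC² = 109.
Since BC² = 109 ≥ 64 + 13 = 77, the angle opposite BC is not acute, so the smallest enclosing circle has BC as diameter.
Centre = midpoint of BC = (-3, 5.5), r² = 109/4 = 27.25.
Centre = (-3, 5.5).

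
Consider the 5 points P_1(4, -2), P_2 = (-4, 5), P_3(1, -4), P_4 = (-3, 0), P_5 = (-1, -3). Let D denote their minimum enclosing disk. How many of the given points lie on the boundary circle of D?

A smallest enclosing disk is always determined by at most three of the input points on its boundary.
The minimum enclosing circle is determined by three boundary points: P_1, P_2, P_3.
Their circumcentre is (-21/74, 87/74) with r² = 77857/2738.
The farthest remaining point P_5 is at distance² 49145/2738 ≤ 77857/2738.
The points at distance exactly r from the centre are P_1, P_2, P_3 — 3 points.

3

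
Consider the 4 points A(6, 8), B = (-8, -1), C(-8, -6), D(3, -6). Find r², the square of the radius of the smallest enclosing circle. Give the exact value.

98

By Welzl's lemma the MEC is supported by two points (diametrically opposite) or three points (on a circumcircle).
The farthest pair is A–C with squared distance 392. The circle on this segment as diameter has centre (-1, 1) and r² = 392/4 = 98.
Check B: distance² to centre = 53 ≤ 98, so it lies inside.
All remaining points lie in this disk, and no smaller disk contains both endpoints, so this is the minimum enclosing circle.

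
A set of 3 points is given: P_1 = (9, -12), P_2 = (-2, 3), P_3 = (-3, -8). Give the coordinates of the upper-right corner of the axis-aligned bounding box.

x-range [-3, 9], y-range [-12, 3].
The upper-right corner is (9, 3).

(9, 3)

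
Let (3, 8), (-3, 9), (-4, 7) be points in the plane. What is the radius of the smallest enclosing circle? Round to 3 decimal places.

3.536

Call the three points A, B, C in the order given.
Side lengths²: AB² = 37, AC² = 50, BC² = 5.
Since AC² = 50 ≥ 37 + 5 = 42, the angle opposite AC is not acute, so the smallest enclosing circle has AC as diameter.
Centre = midpoint of AC = (-0.5, 7.5), r² = 50/4 = 12.5.
r = √(12.5) ≈ 3.536.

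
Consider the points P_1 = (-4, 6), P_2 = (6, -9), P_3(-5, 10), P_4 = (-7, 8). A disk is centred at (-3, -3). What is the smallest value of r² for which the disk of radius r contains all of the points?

173

The required radius is the distance from (-3, -3) to the farthest point.
Squared distances: 82, 117, 173, 137.
Maximum is 173, attained at P_3.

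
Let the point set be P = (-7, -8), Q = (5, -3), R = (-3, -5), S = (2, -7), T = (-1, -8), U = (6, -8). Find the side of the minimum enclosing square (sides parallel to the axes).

The bounding box has width 13 and height 5.
An axis-aligned square enclosing the set must have side ≥ max(width, height).
So the minimum side is max(13, 5) = 13.

13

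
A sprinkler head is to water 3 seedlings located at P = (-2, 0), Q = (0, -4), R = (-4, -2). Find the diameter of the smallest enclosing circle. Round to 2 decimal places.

4.71

Side lengths²: PQ² = 20, PR² = 8, QR² = 20.
Since QR² = 20 < 20 + 8 = 28, the triangle is acute, so the smallest enclosing circle is the circumcircle.
Circumcentre = (-5/3, -7/3), r² = 50/9.
Diameter = 2r = 2√(50/9) ≈ 4.71.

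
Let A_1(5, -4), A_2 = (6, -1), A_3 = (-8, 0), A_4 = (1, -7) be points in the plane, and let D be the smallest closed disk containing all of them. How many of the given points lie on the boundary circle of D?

By Welzl's lemma the MEC is supported by two points (diametrically opposite) or three points (on a circumcircle).
The farthest pair is A_2–A_3 with squared distance 197. The circle on this segment as diameter has centre (-1, -0.5) and r² = 197/4 = 49.25.
Check A_1: distance² to centre = 48.25 ≤ 49.25, so it lies inside.
All remaining points lie in this disk, and no smaller disk contains both endpoints, so this is the minimum enclosing circle.
The points at distance exactly r from the centre are A_2, A_3 — 2 points.

2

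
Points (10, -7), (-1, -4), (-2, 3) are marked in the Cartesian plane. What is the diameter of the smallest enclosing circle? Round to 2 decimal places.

Call the three points A, B, C in the order given.
Side lengths²: AB² = 130, AC² = 244, BC² = 50.
Since AC² = 244 ≥ 130 + 50 = 180, the angle opposite AC is not acute, so the smallest enclosing circle has AC as diameter.
Centre = midpoint of AC = (4, -2), r² = 244/4 = 61.
Diameter = 2r = 2√61 ≈ 15.62.

15.62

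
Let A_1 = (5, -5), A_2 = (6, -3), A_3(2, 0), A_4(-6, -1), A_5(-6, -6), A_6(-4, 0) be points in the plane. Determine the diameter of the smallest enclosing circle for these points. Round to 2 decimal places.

The minimum enclosing circle of a finite set is fixed by two of the points (as a diameter) or three (as a circumcircle).
The minimum enclosing circle is determined by three boundary points: A_2, A_4, A_5.
Their circumcentre is (-0.25, -3.5) with r² = 39.3125.
The farthest remaining point A_1 is at distance² 29.8125 ≤ 39.3125.
Diameter = 2r = 2√(39.3125) ≈ 12.54.

12.54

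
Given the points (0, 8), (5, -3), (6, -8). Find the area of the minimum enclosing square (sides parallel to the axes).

The bounding box has width 6 and height 16.
An axis-aligned square enclosing the set must have side ≥ max(width, height).
So the minimum side is max(6, 16) = 16.
Area = 16² = 256.

256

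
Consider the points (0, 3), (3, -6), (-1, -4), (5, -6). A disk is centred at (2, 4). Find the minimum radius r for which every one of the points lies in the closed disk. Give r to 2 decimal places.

10.44

The required radius is the distance from (2, 4) to the farthest point.
Squared distances: 5, 101, 73, 109.
Maximum is 109, attained at (5, -6).
r = √109 ≈ 10.44.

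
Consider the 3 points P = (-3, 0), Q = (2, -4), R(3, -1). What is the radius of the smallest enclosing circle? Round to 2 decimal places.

Side lengths²: PQ² = 41, PR² = 37, QR² = 10.
Since PQ² = 41 < 37 + 10 = 47, the triangle is acute, so the smallest enclosing circle is the circumcircle.
Circumcentre = (-7/38, -61/38), r² = 7585/722.
r = √(7585/722) ≈ 3.24.

3.24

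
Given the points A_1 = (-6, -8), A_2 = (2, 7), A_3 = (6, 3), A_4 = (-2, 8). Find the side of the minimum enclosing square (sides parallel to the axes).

The bounding box has width 12 and height 16.
An axis-aligned square enclosing the set must have side ≥ max(width, height).
So the minimum side is max(12, 16) = 16.

16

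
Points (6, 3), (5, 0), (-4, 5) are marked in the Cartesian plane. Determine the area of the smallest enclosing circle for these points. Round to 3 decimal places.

Call the three points A, B, C in the order given.
Side lengths²: AB² = 10, AC² = 104, BC² = 106.
Since BC² = 106 < 104 + 10 = 114, the triangle is acute, so the smallest enclosing circle is the circumcircle.
Circumcentre = (0.8125, 3.0625), r² = 26.9140625.
Area = π·r² = π·26.9140625 ≈ 84.553.

84.553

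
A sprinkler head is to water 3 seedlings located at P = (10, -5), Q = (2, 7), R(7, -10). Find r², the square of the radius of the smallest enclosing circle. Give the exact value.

78.5

Side lengths²: PQ² = 208, PR² = 34, QR² = 314.
Since QR² = 314 ≥ 208 + 34 = 242, the angle opposite QR is not acute, so the smallest enclosing circle has QR as diameter.
Centre = midpoint of QR = (4.5, -1.5), r² = 314/4 = 78.5.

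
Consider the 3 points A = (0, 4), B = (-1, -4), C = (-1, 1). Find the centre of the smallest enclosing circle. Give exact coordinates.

(-0.5, 0)

Side lengths²: AB² = 65, AC² = 10, BC² = 25.
Since AB² = 65 ≥ 25 + 10 = 35, the angle opposite AB is not acute, so the smallest enclosing circle has AB as diameter.
Centre = midpoint of AB = (-0.5, 0), r² = 65/4 = 16.25.
Centre = (-0.5, 0).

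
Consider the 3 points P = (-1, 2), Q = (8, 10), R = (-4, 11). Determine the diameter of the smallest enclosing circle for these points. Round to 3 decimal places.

13.101

Side lengths²: PQ² = 145, PR² = 90, QR² = 145.
Since QR² = 145 < 145 + 90 = 235, the triangle is acute, so the smallest enclosing circle is the circumcircle.
Circumcentre = (25/14, 111/14), r² = 4205/98.
Diameter = 2r = 2√(4205/98) ≈ 13.101.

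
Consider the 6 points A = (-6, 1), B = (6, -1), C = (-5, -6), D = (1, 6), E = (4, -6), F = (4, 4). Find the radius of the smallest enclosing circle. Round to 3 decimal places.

By Welzl's lemma the MEC is supported by two points (diametrically opposite) or three points (on a circumcircle).
The minimum enclosing circle is determined by three boundary points: C, D, E.
Their circumcentre is (-0.5, -0.75) with r² = 47.8125.
The farthest remaining point F is at distance² 42.8125 ≤ 47.8125.
r = √(47.8125) ≈ 6.915.

6.915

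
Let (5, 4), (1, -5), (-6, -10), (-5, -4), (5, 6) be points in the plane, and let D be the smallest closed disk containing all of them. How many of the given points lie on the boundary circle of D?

2

A smallest enclosing disk is always determined by at most three of the input points on its boundary.
The farthest pair is (-6, -10)–(5, 6) with squared distance 377. The circle on this segment as diameter has centre (-0.5, -2) and r² = 377/4 = 94.25.
Check (5, 4): distance² to centre = 66.25 ≤ 94.25, so it lies inside.
All remaining points lie in this disk, and no smaller disk contains both endpoints, so this is the minimum enclosing circle.
The points at distance exactly r from the centre are (-6, -10), (5, 6) — 2 points.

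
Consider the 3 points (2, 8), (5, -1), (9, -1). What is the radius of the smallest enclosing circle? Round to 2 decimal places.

Call the three points A, B, C in the order given.
Side lengths²: AB² = 90, AC² = 130, BC² = 16.
Since AC² = 130 ≥ 90 + 16 = 106, the angle opposite AC is not acute, so the smallest enclosing circle has AC as diameter.
Centre = midpoint of AC = (5.5, 3.5), r² = 130/4 = 32.5.
r = √(32.5) ≈ 5.70.

5.70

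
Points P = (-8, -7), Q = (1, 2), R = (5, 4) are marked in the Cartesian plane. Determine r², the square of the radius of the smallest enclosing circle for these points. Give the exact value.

Side lengths²: PQ² = 162, PR² = 290, QR² = 20.
Since PR² = 290 ≥ 162 + 20 = 182, the angle opposite PR is not acute, so the smallest enclosing circle has PR as diameter.
Centre = midpoint of PR = (-1.5, -1.5), r² = 290/4 = 72.5.

72.5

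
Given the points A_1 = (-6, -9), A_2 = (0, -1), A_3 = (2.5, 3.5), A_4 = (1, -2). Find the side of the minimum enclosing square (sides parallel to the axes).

The bounding box has width 8.5 and height 12.5.
An axis-aligned square enclosing the set must have side ≥ max(width, height).
So the minimum side is max(8.5, 12.5) = 12.5.

12.5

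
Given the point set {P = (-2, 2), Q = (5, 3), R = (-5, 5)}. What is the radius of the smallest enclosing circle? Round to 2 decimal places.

5.10

Side lengths²: PQ² = 50, PR² = 18, QR² = 104.
Since QR² = 104 ≥ 50 + 18 = 68, the angle opposite QR is not acute, so the smallest enclosing circle has QR as diameter.
Centre = midpoint of QR = (0, 4), r² = 104/4 = 26.
r = √26 ≈ 5.10.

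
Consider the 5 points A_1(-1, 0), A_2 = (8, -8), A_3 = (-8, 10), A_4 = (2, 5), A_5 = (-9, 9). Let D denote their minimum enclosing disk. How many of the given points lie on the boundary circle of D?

3

By Welzl's lemma the MEC is supported by two points (diametrically opposite) or three points (on a circumcircle).
The farthest pair is A_2–A_3 with squared distance 580. The circle on this segment as diameter has centre (0, 1) and r² = 580/4 = 145.
Check A_1: distance² to centre = 2 ≤ 145, so it lies inside.
All remaining points lie in this disk, and no smaller disk contains both endpoints, so this is the minimum enclosing circle.
The points at distance exactly r from the centre are A_2, A_3, A_5 — 3 points.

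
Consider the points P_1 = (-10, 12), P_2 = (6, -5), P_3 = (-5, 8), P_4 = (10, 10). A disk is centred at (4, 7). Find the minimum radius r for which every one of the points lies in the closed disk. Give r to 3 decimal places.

The required radius is the distance from (4, 7) to the farthest point.
Squared distances: 221, 148, 82, 45.
Maximum is 221, attained at P_1.
r = √221 ≈ 14.866.

14.866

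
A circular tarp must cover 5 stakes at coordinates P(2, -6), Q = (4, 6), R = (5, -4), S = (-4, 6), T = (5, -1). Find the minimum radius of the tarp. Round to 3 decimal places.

6.801

The minimum enclosing circle of a finite set is fixed by two of the points (as a diameter) or three (as a circumcircle).
The minimum enclosing circle is determined by three boundary points: P, Q, S.
Their circumcentre is (0, 0.5) with r² = 46.25.
The farthest remaining point R is at distance² 45.25 ≤ 46.25.
r = √(46.25) ≈ 6.801.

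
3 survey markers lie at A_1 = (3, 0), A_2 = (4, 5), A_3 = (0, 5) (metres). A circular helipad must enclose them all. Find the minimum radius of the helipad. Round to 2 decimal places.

2.97

Side lengths²: A_1A_2² = 26, A_1A_3² = 34, A_2A_3² = 16.
Since A_1A_3² = 34 < 26 + 16 = 42, the triangle is acute, so the smallest enclosing circle is the circumcircle.
Circumcentre = (2, 2.8), r² = 8.84.
r = √(8.84) ≈ 2.97.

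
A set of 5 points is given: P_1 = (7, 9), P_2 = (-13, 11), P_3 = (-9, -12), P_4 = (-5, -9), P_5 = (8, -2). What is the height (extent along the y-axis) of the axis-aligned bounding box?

max y = 11, min y = -12, so height = 23.

23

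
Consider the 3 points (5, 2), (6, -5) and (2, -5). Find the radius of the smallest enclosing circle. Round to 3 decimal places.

3.847

Call the three points A, B, C in the order given.
Side lengths²: AB² = 50, AC² = 58, BC² = 16.
Since AC² = 58 < 50 + 16 = 66, the triangle is acute, so the smallest enclosing circle is the circumcircle.
Circumcentre = (4, -12/7), r² = 725/49.
r = √(725/49) ≈ 3.847.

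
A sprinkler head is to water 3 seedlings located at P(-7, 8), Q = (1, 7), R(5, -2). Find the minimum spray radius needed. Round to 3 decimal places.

7.810

Side lengths²: PQ² = 65, PR² = 244, QR² = 97.
Since PR² = 244 ≥ 97 + 65 = 162, the angle opposite PR is not acute, so the smallest enclosing circle has PR as diameter.
Centre = midpoint of PR = (-1, 3), r² = 244/4 = 61.
r = √61 ≈ 7.810.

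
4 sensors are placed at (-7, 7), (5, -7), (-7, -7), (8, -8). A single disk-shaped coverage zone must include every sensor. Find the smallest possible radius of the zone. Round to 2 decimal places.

The farthest pair is (-7, 7)–(8, -8) with squared distance 450. The circle on this segment as diameter has centre (0.5, -0.5) and r² = 450/4 = 112.5.
Check (5, -7): distance² to centre = 62.5 ≤ 112.5, so it lies inside.
All remaining points lie in this disk, and no smaller disk contains both endpoints, so this is the minimum enclosing circle.
r = √(112.5) ≈ 10.61.

10.61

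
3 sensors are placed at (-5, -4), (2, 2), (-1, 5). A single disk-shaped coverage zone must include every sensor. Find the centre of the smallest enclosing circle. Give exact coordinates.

Call the three points A, B, C in the order given.
Side lengths²: AB² = 85, AC² = 97, BC² = 18.
Since AC² = 97 < 85 + 18 = 103, the triangle is acute, so the smallest enclosing circle is the circumcircle.
Circumcentre = (-69/26, 9/26), r² = 8245/338.
Centre = (-69/26, 9/26).

(-69/26, 9/26)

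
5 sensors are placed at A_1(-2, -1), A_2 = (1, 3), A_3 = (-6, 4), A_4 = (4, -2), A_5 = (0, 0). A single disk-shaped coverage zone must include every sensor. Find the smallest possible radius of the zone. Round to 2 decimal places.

5.83

The minimum enclosing circle of a finite set is fixed by two of the points (as a diameter) or three (as a circumcircle).
The farthest pair is A_3–A_4 with squared distance 136. The circle on this segment as diameter has centre (-1, 1) and r² = 136/4 = 34.
Check A_1: distance² to centre = 5 ≤ 34, so it lies inside.
All remaining points lie in this disk, and no smaller disk contains both endpoints, so this is the minimum enclosing circle.
r = √34 ≈ 5.83.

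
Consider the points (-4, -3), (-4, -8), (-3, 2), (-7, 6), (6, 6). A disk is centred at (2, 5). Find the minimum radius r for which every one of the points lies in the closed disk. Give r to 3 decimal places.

The required radius is the distance from (2, 5) to the farthest point.
Squared distances: 100, 205, 34, 82, 17.
Maximum is 205, attained at (-4, -8).
r = √205 ≈ 14.318.

14.318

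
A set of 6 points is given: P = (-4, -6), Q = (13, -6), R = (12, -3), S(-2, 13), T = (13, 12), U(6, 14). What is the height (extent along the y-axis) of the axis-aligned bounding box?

20

max y = 14, min y = -6, so height = 20.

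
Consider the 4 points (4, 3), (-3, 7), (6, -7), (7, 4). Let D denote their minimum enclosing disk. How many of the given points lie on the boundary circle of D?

2

A smallest enclosing disk is always determined by at most three of the input points on its boundary.
The farthest pair is (-3, 7)–(6, -7) with squared distance 277. The circle on this segment as diameter has centre (1.5, 0) and r² = 277/4 = 69.25.
Check (4, 3): distance² to centre = 15.25 ≤ 69.25, so it lies inside.
All remaining points lie in this disk, and no smaller disk contains both endpoints, so this is the minimum enclosing circle.
The points at distance exactly r from the centre are (-3, 7), (6, -7) — 2 points.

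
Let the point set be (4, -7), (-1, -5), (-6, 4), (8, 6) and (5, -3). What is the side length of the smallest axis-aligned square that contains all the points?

The bounding box has width 14 and height 13.
An axis-aligned square enclosing the set must have side ≥ max(width, height).
So the minimum side is max(14, 13) = 14.

14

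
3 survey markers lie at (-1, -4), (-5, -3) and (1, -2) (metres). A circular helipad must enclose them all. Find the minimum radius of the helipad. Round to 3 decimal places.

3.041

Call the three points A, B, C in the order given.
Side lengths²: AB² = 17, AC² = 8, BC² = 37.
Since BC² = 37 ≥ 17 + 8 = 25, the angle opposite BC is not acute, so the smallest enclosing circle has BC as diameter.
Centre = midpoint of BC = (-2, -2.5), r² = 37/4 = 9.25.
r = √(9.25) ≈ 3.041.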